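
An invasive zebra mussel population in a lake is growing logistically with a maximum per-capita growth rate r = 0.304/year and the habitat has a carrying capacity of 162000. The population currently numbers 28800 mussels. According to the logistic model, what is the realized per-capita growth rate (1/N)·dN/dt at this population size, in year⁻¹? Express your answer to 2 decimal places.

0.25 per year

(1/N)·dN/dt = r(1 − N/K) = 0.304 × (1 − 28800/162000).
= 0.304 × 0.82222 = 0.24996.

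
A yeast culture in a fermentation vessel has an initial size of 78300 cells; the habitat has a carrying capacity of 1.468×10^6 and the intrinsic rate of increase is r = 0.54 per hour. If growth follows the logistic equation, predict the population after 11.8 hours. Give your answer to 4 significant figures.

A = (K − N₀)/N₀ = (1.468×10^6 − 78300)/78300 = 17.748.
N(t) = K/(1 + A·e^(−rt)) = 1.468×10^6/(1 + 17.748×e^(−0.54×11.8)).
e^(−6.372) = 0.0017087; denominator = 1 + 17.748×0.0017087 = 1.0303.
N = 1.468×10^6/1.0303 = 1.42479×10^6.

1425000 cells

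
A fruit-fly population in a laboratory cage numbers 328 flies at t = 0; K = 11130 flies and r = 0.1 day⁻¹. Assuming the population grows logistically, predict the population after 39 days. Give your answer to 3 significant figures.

A = (K − N₀)/N₀ = (11130 − 328)/328 = 32.933.
N(t) = K/(1 + A·e^(−rt)) = 11130/(1 + 32.933×e^(−0.1×39)).
e^(−3.9) = 0.020242; denominator = 1 + 32.933×0.020242 = 1.6666.
N = 11130/1.6666 = 6678.17.

6680 flies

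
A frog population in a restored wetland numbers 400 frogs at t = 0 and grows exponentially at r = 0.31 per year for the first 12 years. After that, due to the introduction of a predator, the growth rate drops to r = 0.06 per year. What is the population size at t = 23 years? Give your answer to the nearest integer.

31935 frogs

Phase 1: N(12) = 400·e^(0.31×12) = 400·e^3.72 = 16505.8.
Phase 2 runs for 23 − 12 = 11 years at r = 0.06.
N(23) = 16505.8·e^(0.06×11) = 16505.8·e^0.66 = 31935.2.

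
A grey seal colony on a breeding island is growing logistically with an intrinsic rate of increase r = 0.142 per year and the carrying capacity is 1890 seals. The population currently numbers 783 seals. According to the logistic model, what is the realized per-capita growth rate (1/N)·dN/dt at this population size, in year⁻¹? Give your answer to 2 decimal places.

(1/N)·dN/dt = r(1 − N/K) = 0.142 × (1 − 783/1890).
= 0.142 × 0.58571 = 0.083171.

0.08 per year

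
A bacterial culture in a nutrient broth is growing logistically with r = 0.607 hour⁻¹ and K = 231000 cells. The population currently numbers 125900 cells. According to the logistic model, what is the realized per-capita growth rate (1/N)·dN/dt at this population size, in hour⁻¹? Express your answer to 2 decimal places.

(1/N)·dN/dt = r(1 − N/K) = 0.607 × (1 − 125900/231000).
= 0.607 × 0.45498 = 0.27617.

0.28 per hour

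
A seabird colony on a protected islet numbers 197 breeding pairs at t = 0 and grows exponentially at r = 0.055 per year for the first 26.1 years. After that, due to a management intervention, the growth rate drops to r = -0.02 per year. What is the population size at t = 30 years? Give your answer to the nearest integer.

Phase 1: N(26.1) = 197·e^(0.055×26.1) = 197·e^1.435 = 827.744.
Phase 2 runs for 30 − 26.1 = 3.9 years at r = -0.02.
N(30) = 827.744·e^(-0.02×3.9) = 827.744·e^-0.078 = 765.634.

766 breeding pairs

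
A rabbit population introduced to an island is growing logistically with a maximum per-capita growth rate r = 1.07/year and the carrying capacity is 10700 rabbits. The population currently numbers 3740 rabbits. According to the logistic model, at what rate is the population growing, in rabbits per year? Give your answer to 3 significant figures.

2600 rabbits per year

dN/dt = rN(1 − N/K) = 1.07 × 3740 × (1 − 3740/10700).
1 − 3740/10700 = 0.65047; dN/dt = 1.07 × 3740 × 0.65047 = 2603.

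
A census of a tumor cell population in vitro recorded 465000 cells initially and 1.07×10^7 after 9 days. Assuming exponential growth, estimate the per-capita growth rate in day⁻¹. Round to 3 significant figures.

From N(t) = N₀·e^(rt): e^(r·9) = 1.07×10^7/465000 = 23.011.
r·9 = ln(23.011) = 3.136, so r = 3.136/9 = 0.34844.

0.348 per day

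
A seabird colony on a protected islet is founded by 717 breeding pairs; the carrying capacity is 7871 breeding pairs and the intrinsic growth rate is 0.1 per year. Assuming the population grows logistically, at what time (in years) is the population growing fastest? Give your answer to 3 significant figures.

23.0 years

Logistic growth is fastest at N = K/2 = 3935.5.
A = (K − N₀)/N₀ = 9.9777. Set K/(1 + A·e^(−rt)) = K/2 → A·e^(−rt) = 1.
e^(−0.1t) = 1/9.9777 = 0.100224, so t = ln(9.9777)/0.1 = 2.3004/0.1 = 23.004.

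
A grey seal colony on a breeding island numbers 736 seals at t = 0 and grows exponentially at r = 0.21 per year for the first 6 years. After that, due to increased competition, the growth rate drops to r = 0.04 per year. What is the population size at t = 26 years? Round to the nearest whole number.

5775 seals

Phase 1: N(6) = 736·e^(0.21×6) = 736·e^1.26 = 2594.71.
Phase 2 runs for 26 − 6 = 20 years at r = 0.04.
N(26) = 2594.71·e^(0.04×20) = 2594.71·e^0.8 = 5774.63.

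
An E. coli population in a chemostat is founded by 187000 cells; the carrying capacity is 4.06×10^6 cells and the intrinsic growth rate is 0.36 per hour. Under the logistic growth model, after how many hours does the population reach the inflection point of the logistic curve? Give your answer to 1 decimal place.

8.4 hours

Logistic growth is fastest at N = K/2 = 2.03×10^6.
A = (K − N₀)/N₀ = 20.711. Set K/(1 + A·e^(−rt)) = K/2 → A·e^(−rt) = 1.
e^(−0.36t) = 1/20.711 = 0.048283, so t = ln(20.711)/0.36 = 3.0307/0.36 = 8.4185.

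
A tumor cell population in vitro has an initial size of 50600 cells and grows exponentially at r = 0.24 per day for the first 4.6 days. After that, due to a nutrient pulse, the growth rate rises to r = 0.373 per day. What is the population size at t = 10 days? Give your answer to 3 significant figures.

Phase 1: N(4.6) = 50600·e^(0.24×4.6) = 50600·e^1.104 = 152620.
Phase 2 runs for 10 − 4.6 = 5.4 days at r = 0.373.
N(10) = 152620·e^(0.373×5.4) = 152620·e^2.014 = 1.143846×10^6.

1140000 cells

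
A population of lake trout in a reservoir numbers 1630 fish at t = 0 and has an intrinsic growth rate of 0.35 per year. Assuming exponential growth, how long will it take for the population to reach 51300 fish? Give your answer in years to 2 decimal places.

Set N₀·e^(rt) = 51300: e^(0.35·t) = 51300/1630 = 31.472.
0.35·t = ln(31.472) = 3.4491, so t = 3.4491/0.35 = 9.8546.

9.85 years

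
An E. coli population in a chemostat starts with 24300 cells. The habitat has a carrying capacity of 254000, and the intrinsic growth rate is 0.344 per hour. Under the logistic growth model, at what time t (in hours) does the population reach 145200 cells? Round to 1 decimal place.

A = (K − N₀)/N₀ = (254000 − 24300)/24300 = 9.4527.
Solve 254000/(1 + 9.4527·e^(−0.344t)) = 145200: 1 + 9.4527·e^(−0.344t) = 1.7493, so e^(−0.344t) = 0.0792698.
−0.344·t = ln(0.0792698) = -2.5349, so t = 2.5349/0.344 = 7.3689.

7.4 hours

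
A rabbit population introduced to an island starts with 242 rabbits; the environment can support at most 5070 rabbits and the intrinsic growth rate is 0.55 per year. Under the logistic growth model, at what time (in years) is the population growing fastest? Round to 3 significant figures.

Logistic growth is fastest at N = K/2 = 2535.
A = (K − N₀)/N₀ = 19.95. Set K/(1 + A·e^(−rt)) = K/2 → A·e^(−rt) = 1.
e^(−0.55t) = 1/19.95 = 0.0501243, so t = ln(19.95)/0.55 = 2.9932/0.55 = 5.4423.

5.44 years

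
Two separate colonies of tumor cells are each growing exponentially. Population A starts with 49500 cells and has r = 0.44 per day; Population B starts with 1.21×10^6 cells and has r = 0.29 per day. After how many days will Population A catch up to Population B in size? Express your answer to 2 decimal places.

21.31 days

Set 49500·e^(0.44t) = 1.21×10^6·e^(0.29t).
e^((0.44 − 0.29)t) = 1.21×10^6/49500 → e^(0.15·t) = 24.444.
0.15·t = ln(24.444) = 3.1964, so t = 3.1964/0.15 = 21.309.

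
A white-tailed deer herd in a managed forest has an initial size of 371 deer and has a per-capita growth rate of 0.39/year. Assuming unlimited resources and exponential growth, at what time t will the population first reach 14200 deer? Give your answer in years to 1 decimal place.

9.3 years

Set N₀·e^(rt) = 14200: e^(0.39·t) = 14200/371 = 38.275.
0.39·t = ln(38.275) = 3.6448, so t = 3.6448/0.39 = 9.3456.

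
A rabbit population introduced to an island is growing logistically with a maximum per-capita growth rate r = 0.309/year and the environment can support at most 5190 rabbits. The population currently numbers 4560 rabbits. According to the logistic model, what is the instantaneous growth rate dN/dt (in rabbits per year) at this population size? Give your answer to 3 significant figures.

dN/dt = rN(1 − N/K) = 0.309 × 4560 × (1 − 4560/5190).
1 − 4560/5190 = 0.12139; dN/dt = 0.309 × 4560 × 0.12139 = 171.04.

171 rabbits per year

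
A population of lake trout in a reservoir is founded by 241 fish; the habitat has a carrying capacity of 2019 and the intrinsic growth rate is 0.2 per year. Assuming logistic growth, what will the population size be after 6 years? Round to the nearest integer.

627 fish

A = (K − N₀)/N₀ = (2019 − 241)/241 = 7.3776.
N(t) = K/(1 + A·e^(−rt)) = 2019/(1 + 7.3776×e^(−0.2×6)).
e^(−1.2) = 0.30119; denominator = 1 + 7.3776×0.30119 = 3.2221.
N = 2019/3.2221 = 626.612.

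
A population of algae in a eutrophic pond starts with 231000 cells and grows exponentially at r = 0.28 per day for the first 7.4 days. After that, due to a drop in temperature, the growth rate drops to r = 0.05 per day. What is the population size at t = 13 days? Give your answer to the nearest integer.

2427016 cells

Phase 1: N(7.4) = 231000·e^(0.28×7.4) = 231000·e^2.072 = 1.834299×10^6.
Phase 2 runs for 13 − 7.4 = 5.6 days at r = 0.05.
N(13) = 1.834299×10^6·e^(0.05×5.6) = 1.834299×10^6·e^0.28 = 2.427016×10^6.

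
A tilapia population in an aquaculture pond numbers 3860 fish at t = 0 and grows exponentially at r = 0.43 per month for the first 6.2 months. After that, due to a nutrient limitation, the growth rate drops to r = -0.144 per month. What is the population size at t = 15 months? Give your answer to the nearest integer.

Phase 1: N(6.2) = 3860·e^(0.43×6.2) = 3860·e^2.666 = 55515.8.
Phase 2 runs for 15 − 6.2 = 8.8 months at r = -0.144.
N(15) = 55515.8·e^(-0.144×8.8) = 55515.8·e^-1.267 = 15634.3.

15634 fish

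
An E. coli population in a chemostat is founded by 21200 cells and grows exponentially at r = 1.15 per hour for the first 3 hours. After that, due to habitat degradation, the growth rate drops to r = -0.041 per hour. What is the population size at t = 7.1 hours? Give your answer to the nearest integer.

Phase 1: N(3) = 21200·e^(1.15×3) = 21200·e^3.45 = 667808.
Phase 2 runs for 7.1 − 3 = 4.1 hours at r = -0.041.
N(7.1) = 667808·e^(-0.041×4.1) = 667808·e^-0.1681 = 564478.

564478 cells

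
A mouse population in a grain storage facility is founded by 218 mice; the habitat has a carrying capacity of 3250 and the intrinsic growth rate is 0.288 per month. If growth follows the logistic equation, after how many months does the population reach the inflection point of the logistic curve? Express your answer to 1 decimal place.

Logistic growth is fastest at N = K/2 = 1625.
A = (K − N₀)/N₀ = 13.908. Set K/(1 + A·e^(−rt)) = K/2 → A·e^(−rt) = 1.
e^(−0.288t) = 1/13.908 = 0.0718997, so t = ln(13.908)/0.288 = 2.6325/0.288 = 9.1406.

9.1 months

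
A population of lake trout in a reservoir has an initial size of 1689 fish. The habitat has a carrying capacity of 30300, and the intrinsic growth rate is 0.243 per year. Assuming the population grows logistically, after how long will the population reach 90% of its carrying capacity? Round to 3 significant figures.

A = (K − N₀)/N₀ = (30300 − 1689)/1689 = 16.94.
Solve 30300/(1 + 16.94·e^(−0.243t)) = 27270: 1 + 16.94·e^(−0.243t) = 1.1111, so e^(−0.243t) = 0.00655925.
−0.243·t = ln(0.00655925) = -5.0269, so t = 5.0269/0.243 = 20.687.

20.7 years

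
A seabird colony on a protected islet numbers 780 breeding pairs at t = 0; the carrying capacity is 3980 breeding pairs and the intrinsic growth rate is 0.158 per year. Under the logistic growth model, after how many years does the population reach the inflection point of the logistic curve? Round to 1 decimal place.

8.9 years

Logistic growth is fastest at N = K/2 = 1990.
A = (K − N₀)/N₀ = 4.1026. Set K/(1 + A·e^(−rt)) = K/2 → A·e^(−rt) = 1.
e^(−0.158t) = 1/4.1026 = 0.24375, so t = ln(4.1026)/0.158 = 1.4116/0.158 = 8.9343.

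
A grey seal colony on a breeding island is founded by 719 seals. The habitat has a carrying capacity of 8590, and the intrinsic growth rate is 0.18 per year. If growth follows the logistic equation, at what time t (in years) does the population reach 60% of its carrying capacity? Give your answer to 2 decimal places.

A = (K − N₀)/N₀ = (8590 − 719)/719 = 10.947.
Solve 8590/(1 + 10.947·e^(−0.18t)) = 5154: 1 + 10.947·e^(−0.18t) = 1.6667, so e^(−0.18t) = 0.0608987.
−0.18·t = ln(0.0608987) = -2.7985, so t = 2.7985/0.18 = 15.547.

15.55 years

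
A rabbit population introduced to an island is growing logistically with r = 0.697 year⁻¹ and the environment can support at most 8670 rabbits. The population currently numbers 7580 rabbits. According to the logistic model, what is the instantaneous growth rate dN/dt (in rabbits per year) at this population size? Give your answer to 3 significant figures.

dN/dt = rN(1 − N/K) = 0.697 × 7580 × (1 − 7580/8670).
1 − 7580/8670 = 0.12572; dN/dt = 0.697 × 7580 × 0.12572 = 664.22.

664 rabbits per year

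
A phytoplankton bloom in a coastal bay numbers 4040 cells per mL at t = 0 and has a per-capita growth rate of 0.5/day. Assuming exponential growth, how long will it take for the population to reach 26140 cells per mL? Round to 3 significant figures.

Set N₀·e^(rt) = 26140: e^(0.5·t) = 26140/4040 = 6.4703.
0.5·t = ln(6.4703) = 1.8672, so t = 1.8672/0.5 = 3.7344.

3.73 days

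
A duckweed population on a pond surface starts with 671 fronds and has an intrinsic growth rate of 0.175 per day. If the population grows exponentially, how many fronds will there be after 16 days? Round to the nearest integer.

11034 fronds

N(t) = N₀·e^(rt) = 671 × e^(0.175×16) = 671 × e^2.8.
e^2.8 ≈ 16.445, so N ≈ 671 × 16.445 = 11034.4.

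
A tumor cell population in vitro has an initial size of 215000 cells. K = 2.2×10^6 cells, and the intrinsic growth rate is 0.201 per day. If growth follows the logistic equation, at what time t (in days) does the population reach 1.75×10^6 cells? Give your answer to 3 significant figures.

17.8 days

A = (K − N₀)/N₀ = (2.2×10^6 − 215000)/215000 = 9.2326.
Solve 2.2×10^6/(1 + 9.2326·e^(−0.201t)) = 1.75×10^6: 1 + 9.2326·e^(−0.201t) = 1.2571, so e^(−0.201t) = 0.0278517.
−0.201·t = ln(0.0278517) = -3.5809, so t = 3.5809/0.201 = 17.815.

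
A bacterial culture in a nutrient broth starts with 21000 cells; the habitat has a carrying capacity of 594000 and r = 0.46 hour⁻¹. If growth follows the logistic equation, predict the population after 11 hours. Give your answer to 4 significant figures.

506300 cells

A = (K − N₀)/N₀ = (594000 − 21000)/21000 = 27.286.
N(t) = K/(1 + A·e^(−rt)) = 594000/(1 + 27.286×e^(−0.46×11)).
e^(−5.06) = 0.0063456; denominator = 1 + 27.286×0.0063456 = 1.1731.
N = 594000/1.1731 = 506332.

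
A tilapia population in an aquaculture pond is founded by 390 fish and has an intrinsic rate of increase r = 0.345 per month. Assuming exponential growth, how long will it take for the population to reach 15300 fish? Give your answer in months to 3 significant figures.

Set N₀·e^(rt) = 15300: e^(0.345·t) = 15300/390 = 39.231.
0.345·t = ln(39.231) = 3.6695, so t = 3.6695/0.345 = 10.636.

10.6 months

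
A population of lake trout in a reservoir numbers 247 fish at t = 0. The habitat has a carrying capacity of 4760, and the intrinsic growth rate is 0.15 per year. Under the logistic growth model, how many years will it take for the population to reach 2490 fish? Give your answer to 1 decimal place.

A = (K − N₀)/N₀ = (4760 − 247)/247 = 18.271.
Solve 4760/(1 + 18.271·e^(−0.15t)) = 2490: 1 + 18.271·e^(−0.15t) = 1.9116, so e^(−0.15t) = 0.0498951.
−0.15·t = ln(0.0498951) = -2.9978, so t = 2.9978/0.15 = 19.986.

20.0 years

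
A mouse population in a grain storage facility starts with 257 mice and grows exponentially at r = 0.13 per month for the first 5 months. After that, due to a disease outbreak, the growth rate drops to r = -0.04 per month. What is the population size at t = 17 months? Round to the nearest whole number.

305 mice

Phase 1: N(5) = 257·e^(0.13×5) = 257·e^0.65 = 492.294.
Phase 2 runs for 17 − 5 = 12 months at r = -0.04.
N(17) = 492.294·e^(-0.04×12) = 492.294·e^-0.48 = 304.623.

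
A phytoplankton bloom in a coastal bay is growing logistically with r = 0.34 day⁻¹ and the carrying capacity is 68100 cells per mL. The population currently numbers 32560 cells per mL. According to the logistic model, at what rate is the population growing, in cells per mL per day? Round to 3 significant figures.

5780 cells per mL per day

dN/dt = rN(1 − N/K) = 0.34 × 32560 × (1 − 32560/68100).
1 − 32560/68100 = 0.52188; dN/dt = 0.34 × 32560 × 0.52188 = 5777.4.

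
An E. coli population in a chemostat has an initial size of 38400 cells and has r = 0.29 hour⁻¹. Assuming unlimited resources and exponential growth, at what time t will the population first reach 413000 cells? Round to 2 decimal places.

Set N₀·e^(rt) = 413000: e^(0.29·t) = 413000/38400 = 10.755.
0.29·t = ln(10.755) = 2.3754, so t = 2.3754/0.29 = 8.191.

8.19 hours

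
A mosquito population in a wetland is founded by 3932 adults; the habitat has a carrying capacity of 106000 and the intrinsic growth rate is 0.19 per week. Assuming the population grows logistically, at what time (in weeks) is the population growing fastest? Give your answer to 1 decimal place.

Logistic growth is fastest at N = K/2 = 53000.
A = (K − N₀)/N₀ = 25.958. Set K/(1 + A·e^(−rt)) = K/2 → A·e^(−rt) = 1.
e^(−0.19t) = 1/25.958 = 0.0385233, so t = ln(25.958)/0.19 = 3.2565/0.19 = 17.139.

17.1 weeks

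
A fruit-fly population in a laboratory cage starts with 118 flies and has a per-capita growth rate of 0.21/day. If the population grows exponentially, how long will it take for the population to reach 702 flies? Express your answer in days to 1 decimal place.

Set N₀·e^(rt) = 702: e^(0.21·t) = 702/118 = 5.9492.
0.21·t = ln(5.9492) = 1.7832, so t = 1.7832/0.21 = 8.4917.

8.5 days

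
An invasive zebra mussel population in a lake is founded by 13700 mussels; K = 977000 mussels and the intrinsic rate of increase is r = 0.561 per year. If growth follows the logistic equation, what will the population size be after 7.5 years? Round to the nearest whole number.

A = (K − N₀)/N₀ = (977000 − 13700)/13700 = 70.314.
N(t) = K/(1 + A·e^(−rt)) = 977000/(1 + 70.314×e^(−0.561×7.5)).
e^(−4.208) = 0.014884; denominator = 1 + 70.314×0.014884 = 2.0465.
N = 977000/2.0465 = 477396.

477396 mussels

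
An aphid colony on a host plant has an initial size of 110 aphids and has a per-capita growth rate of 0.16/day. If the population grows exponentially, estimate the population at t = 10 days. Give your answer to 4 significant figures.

544.8 aphids

N(t) = N₀·e^(rt) = 110 × e^(0.16×10) = 110 × e^1.6.
e^1.6 ≈ 4.953, so N ≈ 110 × 4.953 = 544.834.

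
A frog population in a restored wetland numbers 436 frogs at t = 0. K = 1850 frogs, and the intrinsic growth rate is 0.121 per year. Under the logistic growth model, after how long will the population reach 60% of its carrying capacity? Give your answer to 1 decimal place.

13.1 years

A = (K − N₀)/N₀ = (1850 − 436)/436 = 3.2431.
Solve 1850/(1 + 3.2431·e^(−0.121t)) = 1110: 1 + 3.2431·e^(−0.121t) = 1.6667, so e^(−0.121t) = 0.205563.
−0.121·t = ln(0.205563) = -1.582, so t = 1.582/0.121 = 13.074.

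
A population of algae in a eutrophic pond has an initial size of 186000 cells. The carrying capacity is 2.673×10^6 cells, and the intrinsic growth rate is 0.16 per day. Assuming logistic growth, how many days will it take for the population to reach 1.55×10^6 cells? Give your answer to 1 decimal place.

A = (K − N₀)/N₀ = (2.673×10^6 − 186000)/186000 = 13.371.
Solve 2.673×10^6/(1 + 13.371·e^(−0.16t)) = 1.55×10^6: 1 + 13.371·e^(−0.16t) = 1.7245, so e^(−0.16t) = 0.0541858.
−0.16·t = ln(0.0541858) = -2.9153, so t = 2.9153/0.16 = 18.221.

18.2 days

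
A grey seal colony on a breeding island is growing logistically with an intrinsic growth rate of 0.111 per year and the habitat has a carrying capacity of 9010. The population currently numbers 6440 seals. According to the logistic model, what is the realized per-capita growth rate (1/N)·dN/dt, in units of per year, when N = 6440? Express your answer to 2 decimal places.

(1/N)·dN/dt = r(1 − N/K) = 0.111 × (1 − 6440/9010).
= 0.111 × 0.28524 = 0.031661.

0.03 per year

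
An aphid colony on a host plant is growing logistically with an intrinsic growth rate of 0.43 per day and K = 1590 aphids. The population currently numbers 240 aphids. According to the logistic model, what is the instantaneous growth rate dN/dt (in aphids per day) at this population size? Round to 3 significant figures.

87.6 aphids per day

dN/dt = rN(1 − N/K) = 0.43 × 240 × (1 − 240/1590).
1 − 240/1590 = 0.84906; dN/dt = 0.43 × 240 × 0.84906 = 87.623.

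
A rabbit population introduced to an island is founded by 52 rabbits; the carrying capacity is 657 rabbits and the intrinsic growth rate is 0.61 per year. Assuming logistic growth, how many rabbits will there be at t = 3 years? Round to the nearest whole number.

229 rabbits

A = (K − N₀)/N₀ = (657 − 52)/52 = 11.635.
N(t) = K/(1 + A·e^(−rt)) = 657/(1 + 11.635×e^(−0.61×3)).
e^(−1.83) = 0.16041; denominator = 1 + 11.635×0.16041 = 2.8664.
N = 657/2.8664 = 229.211.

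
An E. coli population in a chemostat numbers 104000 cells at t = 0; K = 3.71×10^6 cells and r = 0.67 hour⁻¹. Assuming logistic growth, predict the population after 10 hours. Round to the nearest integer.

3558140 cells

A = (K − N₀)/N₀ = (3.71×10^6 − 104000)/104000 = 34.673.
N(t) = K/(1 + A·e^(−rt)) = 3.71×10^6/(1 + 34.673×e^(−0.67×10)).
e^(−6.7) = 0.0012309; denominator = 1 + 34.673×0.0012309 = 1.0427.
N = 3.71×10^6/1.0427 = 3.55814×10^6.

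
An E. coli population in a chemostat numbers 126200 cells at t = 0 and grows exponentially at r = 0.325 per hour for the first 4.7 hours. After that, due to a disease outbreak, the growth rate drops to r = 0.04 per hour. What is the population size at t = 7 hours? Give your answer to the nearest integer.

637381 cells

Phase 1: N(4.7) = 126200·e^(0.325×4.7) = 126200·e^1.528 = 581359.
Phase 2 runs for 7 − 4.7 = 2.3 hours at r = 0.04.
N(7) = 581359·e^(0.04×2.3) = 581359·e^0.092 = 637381.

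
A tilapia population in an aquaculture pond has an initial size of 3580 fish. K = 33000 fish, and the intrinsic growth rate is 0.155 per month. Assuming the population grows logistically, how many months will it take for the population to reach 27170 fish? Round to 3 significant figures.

A = (K − N₀)/N₀ = (33000 − 3580)/3580 = 8.2179.
Solve 33000/(1 + 8.2179·e^(−0.155t)) = 27170: 1 + 8.2179·e^(−0.155t) = 1.2146, so e^(−0.155t) = 0.0261107.
−0.155·t = ln(0.0261107) = -3.6454, so t = 3.6454/0.155 = 23.519.

23.5 months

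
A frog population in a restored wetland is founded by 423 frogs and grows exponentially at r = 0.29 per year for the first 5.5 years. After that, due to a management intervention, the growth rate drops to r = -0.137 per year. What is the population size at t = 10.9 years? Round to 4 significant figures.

994.8 frogs

Phase 1: N(5.5) = 423·e^(0.29×5.5) = 423·e^1.595 = 2084.68.
Phase 2 runs for 10.9 − 5.5 = 5.4 years at r = -0.137.
N(10.9) = 2084.68·e^(-0.137×5.4) = 2084.68·e^-0.7398 = 994.83.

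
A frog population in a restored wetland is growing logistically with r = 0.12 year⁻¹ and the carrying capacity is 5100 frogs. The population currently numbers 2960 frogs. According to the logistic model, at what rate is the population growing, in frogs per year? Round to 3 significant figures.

149 frogs per year

dN/dt = rN(1 − N/K) = 0.12 × 2960 × (1 − 2960/5100).
1 − 2960/5100 = 0.41961; dN/dt = 0.12 × 2960 × 0.41961 = 149.04.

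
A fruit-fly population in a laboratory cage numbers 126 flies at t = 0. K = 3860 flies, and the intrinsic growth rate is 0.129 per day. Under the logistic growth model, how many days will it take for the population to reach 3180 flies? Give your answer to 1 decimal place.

38.2 days

A = (K − N₀)/N₀ = (3860 − 126)/126 = 29.635.
Solve 3860/(1 + 29.635·e^(−0.129t)) = 3180: 1 + 29.635·e^(−0.129t) = 1.2138, so e^(−0.129t) = 0.00721569.
−0.129·t = ln(0.00721569) = -4.9315, so t = 4.9315/0.129 = 38.229.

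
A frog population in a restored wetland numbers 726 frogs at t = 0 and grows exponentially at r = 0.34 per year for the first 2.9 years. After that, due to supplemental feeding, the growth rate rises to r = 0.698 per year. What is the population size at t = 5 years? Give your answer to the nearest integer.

8428 frogs

Phase 1: N(2.9) = 726·e^(0.34×2.9) = 726·e^0.986 = 1946.04.
Phase 2 runs for 5 − 2.9 = 2.1 years at r = 0.698.
N(5) = 1946.04·e^(0.698×2.1) = 1946.04·e^1.466 = 8428.3.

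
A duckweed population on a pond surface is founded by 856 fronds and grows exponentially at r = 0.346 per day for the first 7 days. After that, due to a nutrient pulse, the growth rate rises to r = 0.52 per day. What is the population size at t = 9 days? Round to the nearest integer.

27290 fronds

Phase 1: N(7) = 856·e^(0.346×7) = 856·e^2.422 = 9645.73.
Phase 2 runs for 9 − 7 = 2 days at r = 0.52.
N(9) = 9645.73·e^(0.52×2) = 9645.73·e^1.04 = 27289.9.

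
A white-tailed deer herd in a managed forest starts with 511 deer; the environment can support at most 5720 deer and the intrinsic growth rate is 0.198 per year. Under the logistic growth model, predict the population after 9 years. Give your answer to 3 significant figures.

A = (K − N₀)/N₀ = (5720 − 511)/511 = 10.194.
N(t) = K/(1 + A·e^(−rt)) = 5720/(1 + 10.194×e^(−0.198×9)).
e^(−1.782) = 0.1683; denominator = 1 + 10.194×0.1683 = 2.7156.
N = 5720/2.7156 = 2106.33.

2110 deer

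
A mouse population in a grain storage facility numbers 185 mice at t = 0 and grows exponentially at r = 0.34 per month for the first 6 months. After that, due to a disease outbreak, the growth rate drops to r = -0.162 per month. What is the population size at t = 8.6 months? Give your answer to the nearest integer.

Phase 1: N(6) = 185·e^(0.34×6) = 185·e^2.04 = 1422.76.
Phase 2 runs for 8.6 − 6 = 2.6 months at r = -0.162.
N(8.6) = 1422.76·e^(-0.162×2.6) = 1422.76·e^-0.4212 = 933.701.

934 mice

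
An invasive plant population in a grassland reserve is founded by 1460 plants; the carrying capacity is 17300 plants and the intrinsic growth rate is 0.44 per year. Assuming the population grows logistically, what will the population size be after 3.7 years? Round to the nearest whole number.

5527 plants

A = (K − N₀)/N₀ = (17300 − 1460)/1460 = 10.849.
N(t) = K/(1 + A·e^(−rt)) = 17300/(1 + 10.849×e^(−0.44×3.7)).
e^(−1.628) = 0.19632; denominator = 1 + 10.849×0.19632 = 3.13.
N = 17300/3.13 = 5527.23.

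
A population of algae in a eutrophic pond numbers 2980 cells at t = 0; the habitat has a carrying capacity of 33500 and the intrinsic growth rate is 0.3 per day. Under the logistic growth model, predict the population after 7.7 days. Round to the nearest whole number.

A = (K − N₀)/N₀ = (33500 − 2980)/2980 = 10.242.
N(t) = K/(1 + A·e^(−rt)) = 33500/(1 + 10.242×e^(−0.3×7.7)).
e^(−2.31) = 0.099261; denominator = 1 + 10.242×0.099261 = 2.0166.
N = 33500/2.0166 = 16612.2.

16612 cells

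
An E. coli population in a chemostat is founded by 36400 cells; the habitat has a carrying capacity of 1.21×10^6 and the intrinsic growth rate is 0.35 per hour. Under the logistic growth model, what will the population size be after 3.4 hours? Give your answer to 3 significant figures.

A = (K − N₀)/N₀ = (1.21×10^6 − 36400)/36400 = 32.242.
N(t) = K/(1 + A·e^(−rt)) = 1.21×10^6/(1 + 32.242×e^(−0.35×3.4)).
e^(−1.19) = 0.30422; denominator = 1 + 32.242×0.30422 = 10.809.
N = 1.21×10^6/10.809 = 111948.

112000 cells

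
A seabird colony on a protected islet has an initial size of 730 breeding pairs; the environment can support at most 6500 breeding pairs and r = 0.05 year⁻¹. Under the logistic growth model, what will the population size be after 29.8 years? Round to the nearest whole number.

A = (K − N₀)/N₀ = (6500 − 730)/730 = 7.9041.
N(t) = K/(1 + A·e^(−rt)) = 6500/(1 + 7.9041×e^(−0.05×29.8)).
e^(−1.49) = 0.22537; denominator = 1 + 7.9041×0.22537 = 2.7814.
N = 6500/2.7814 = 2336.98.

2337 breeding pairs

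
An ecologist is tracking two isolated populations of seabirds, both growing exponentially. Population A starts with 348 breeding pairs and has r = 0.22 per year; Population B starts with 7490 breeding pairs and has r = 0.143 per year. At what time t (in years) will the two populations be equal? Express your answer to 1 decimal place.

39.9 years

Set 348·e^(0.22t) = 7490·e^(0.143t).
e^((0.22 − 0.143)t) = 7490/348 → e^(0.077·t) = 21.523.
0.077·t = ln(21.523) = 3.0691, so t = 3.0691/0.077 = 39.859.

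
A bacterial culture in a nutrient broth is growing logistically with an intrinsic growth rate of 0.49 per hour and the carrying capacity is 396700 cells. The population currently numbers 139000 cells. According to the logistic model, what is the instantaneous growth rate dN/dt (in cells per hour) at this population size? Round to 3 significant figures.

44200 cells per hour

dN/dt = rN(1 − N/K) = 0.49 × 139000 × (1 − 139000/396700).
1 − 139000/396700 = 0.64961; dN/dt = 0.49 × 139000 × 0.64961 = 44245.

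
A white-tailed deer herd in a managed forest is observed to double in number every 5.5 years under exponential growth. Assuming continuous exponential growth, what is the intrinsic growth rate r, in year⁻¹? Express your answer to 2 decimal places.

0.13 per year

r = ln(2)/t_d = 0.6931/5.5 = 0.12603.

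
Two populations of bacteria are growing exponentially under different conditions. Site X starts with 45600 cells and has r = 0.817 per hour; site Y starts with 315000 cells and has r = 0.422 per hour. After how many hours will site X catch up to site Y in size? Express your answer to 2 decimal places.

4.89 hours

Set 45600·e^(0.817t) = 315000·e^(0.422t).
e^((0.817 − 0.422)t) = 315000/45600 → e^(0.395·t) = 6.9079.
0.395·t = ln(6.9079) = 1.9327, so t = 1.9327/0.395 = 4.8928.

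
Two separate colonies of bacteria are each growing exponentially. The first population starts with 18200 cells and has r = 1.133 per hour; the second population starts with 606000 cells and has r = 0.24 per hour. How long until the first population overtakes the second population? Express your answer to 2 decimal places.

Set 18200·e^(1.133t) = 606000·e^(0.24t).
e^((1.133 − 0.24)t) = 606000/18200 → e^(0.893·t) = 33.297.
0.893·t = ln(33.297) = 3.5055, so t = 3.5055/0.893 = 3.9255.

3.93 hours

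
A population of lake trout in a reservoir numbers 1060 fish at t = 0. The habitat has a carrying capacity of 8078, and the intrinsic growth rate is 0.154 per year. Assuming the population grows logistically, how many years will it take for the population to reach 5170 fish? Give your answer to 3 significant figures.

16.0 years

A = (K − N₀)/N₀ = (8078 − 1060)/1060 = 6.6208.
Solve 8078/(1 + 6.6208·e^(−0.154t)) = 5170: 1 + 6.6208·e^(−0.154t) = 1.5625, so e^(−0.154t) = 0.0849565.
−0.154·t = ln(0.0849565) = -2.4656, so t = 2.4656/0.154 = 16.01.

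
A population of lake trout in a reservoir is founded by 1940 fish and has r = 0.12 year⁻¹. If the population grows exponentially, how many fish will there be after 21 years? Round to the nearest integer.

N(t) = N₀·e^(rt) = 1940 × e^(0.12×21) = 1940 × e^2.52.
e^2.52 ≈ 12.429, so N ≈ 1940 × 12.429 = 24111.5.

24111 fish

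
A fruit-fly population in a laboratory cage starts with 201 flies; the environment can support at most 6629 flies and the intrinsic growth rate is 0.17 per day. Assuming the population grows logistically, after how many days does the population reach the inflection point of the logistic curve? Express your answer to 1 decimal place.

Logistic growth is fastest at N = K/2 = 3314.5.
A = (K − N₀)/N₀ = 31.98. Set K/(1 + A·e^(−rt)) = K/2 → A·e^(−rt) = 1.
e^(−0.17t) = 1/31.98 = 0.0312694, so t = ln(31.98)/0.17 = 3.4651/0.17 = 20.383.

20.4 days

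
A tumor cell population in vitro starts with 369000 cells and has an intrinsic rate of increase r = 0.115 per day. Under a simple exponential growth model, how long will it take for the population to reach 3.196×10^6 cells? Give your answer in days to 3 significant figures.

Set N₀·e^(rt) = 3.196×10^6: e^(0.115·t) = 3.196×10^6/369000 = 8.6612.
0.115·t = ln(8.6612) = 2.1589, so t = 2.1589/0.115 = 18.773.

18.8 days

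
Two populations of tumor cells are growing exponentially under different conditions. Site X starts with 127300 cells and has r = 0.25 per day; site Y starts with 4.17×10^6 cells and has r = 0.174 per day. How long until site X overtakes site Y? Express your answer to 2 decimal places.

Set 127300·e^(0.25t) = 4.17×10^6·e^(0.174t).
e^((0.25 − 0.174)t) = 4.17×10^6/127300 → e^(0.076·t) = 32.757.
0.076·t = ln(32.757) = 3.4891, so t = 3.4891/0.076 = 45.91.

45.91 days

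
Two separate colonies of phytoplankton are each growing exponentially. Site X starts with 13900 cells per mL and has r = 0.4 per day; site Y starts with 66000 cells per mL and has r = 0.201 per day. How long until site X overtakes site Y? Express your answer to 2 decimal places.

7.83 days

Set 13900·e^(0.4t) = 66000·e^(0.201t).
e^((0.4 − 0.201)t) = 66000/13900 → e^(0.199·t) = 4.7482.
0.199·t = ln(4.7482) = 1.5578, so t = 1.5578/0.199 = 7.828.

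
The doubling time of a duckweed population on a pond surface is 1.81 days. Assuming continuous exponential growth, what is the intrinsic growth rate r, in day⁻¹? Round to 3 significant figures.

0.383 per day

r = ln(2)/t_d = 0.6931/1.81 = 0.38295.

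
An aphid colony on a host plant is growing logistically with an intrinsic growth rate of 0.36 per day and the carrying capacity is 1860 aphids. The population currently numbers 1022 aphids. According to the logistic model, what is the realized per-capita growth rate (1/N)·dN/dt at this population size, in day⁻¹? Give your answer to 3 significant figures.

0.162 per day

(1/N)·dN/dt = r(1 − N/K) = 0.36 × (1 − 1022/1860).
= 0.36 × 0.45054 = 0.16219.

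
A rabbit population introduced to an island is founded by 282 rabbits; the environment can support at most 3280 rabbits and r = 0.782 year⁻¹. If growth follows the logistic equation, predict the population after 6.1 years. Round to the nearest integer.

3009 rabbits

A = (K − N₀)/N₀ = (3280 − 282)/282 = 10.631.
N(t) = K/(1 + A·e^(−rt)) = 3280/(1 + 10.631×e^(−0.782×6.1)).
e^(−4.77) = 0.0084787; denominator = 1 + 10.631×0.0084787 = 1.0901.
N = 3280/1.0901 = 3008.79.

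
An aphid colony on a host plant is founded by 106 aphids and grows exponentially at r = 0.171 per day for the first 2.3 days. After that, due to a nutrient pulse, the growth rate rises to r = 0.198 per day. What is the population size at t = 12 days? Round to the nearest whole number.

Phase 1: N(2.3) = 106·e^(0.171×2.3) = 106·e^0.3933 = 157.077.
Phase 2 runs for 12 − 2.3 = 9.7 days at r = 0.198.
N(12) = 157.077·e^(0.198×9.7) = 157.077·e^1.921 = 1072.06.

1072 aphids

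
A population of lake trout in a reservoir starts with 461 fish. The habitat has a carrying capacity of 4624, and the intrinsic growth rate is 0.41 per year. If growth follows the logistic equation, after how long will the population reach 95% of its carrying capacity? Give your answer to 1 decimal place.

A = (K − N₀)/N₀ = (4624 − 461)/461 = 9.0304.
Solve 4624/(1 + 9.0304·e^(−0.41t)) = 4392.8: 1 + 9.0304·e^(−0.41t) = 1.0526, so e^(−0.41t) = 0.00582829.
−0.41·t = ln(0.00582829) = -5.145, so t = 5.145/0.41 = 12.549.

12.5 years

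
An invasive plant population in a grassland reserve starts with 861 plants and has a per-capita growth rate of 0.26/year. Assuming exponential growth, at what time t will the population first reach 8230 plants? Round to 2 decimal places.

Set N₀·e^(rt) = 8230: e^(0.26·t) = 8230/861 = 9.5587.
0.26·t = ln(9.5587) = 2.2574, so t = 2.2574/0.26 = 8.6825.

8.68 years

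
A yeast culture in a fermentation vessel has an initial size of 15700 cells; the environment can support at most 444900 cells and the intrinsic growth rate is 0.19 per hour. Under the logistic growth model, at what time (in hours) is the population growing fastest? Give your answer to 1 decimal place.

17.4 hours

Logistic growth is fastest at N = K/2 = 222450.
A = (K − N₀)/N₀ = 27.338. Set K/(1 + A·e^(−rt)) = K/2 → A·e^(−rt) = 1.
e^(−0.19t) = 1/27.338 = 0.0365797, so t = ln(27.338)/0.19 = 3.3083/0.19 = 17.412.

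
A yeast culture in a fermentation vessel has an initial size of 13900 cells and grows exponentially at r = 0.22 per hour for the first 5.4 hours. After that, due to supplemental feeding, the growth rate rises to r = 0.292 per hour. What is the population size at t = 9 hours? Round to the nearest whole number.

130463 cells

Phase 1: N(5.4) = 13900·e^(0.22×5.4) = 13900·e^1.188 = 45599.1.
Phase 2 runs for 9 − 5.4 = 3.6 hours at r = 0.292.
N(9) = 45599.1·e^(0.292×3.6) = 45599.1·e^1.051 = 130463.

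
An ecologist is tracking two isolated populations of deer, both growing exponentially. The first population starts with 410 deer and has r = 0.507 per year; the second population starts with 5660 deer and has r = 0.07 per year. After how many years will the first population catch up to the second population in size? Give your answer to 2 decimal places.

Set 410·e^(0.507t) = 5660·e^(0.07t).
e^((0.507 − 0.07)t) = 5660/410 → e^(0.437·t) = 13.805.
0.437·t = ln(13.805) = 2.625, so t = 2.625/0.437 = 6.0069.

6.01 years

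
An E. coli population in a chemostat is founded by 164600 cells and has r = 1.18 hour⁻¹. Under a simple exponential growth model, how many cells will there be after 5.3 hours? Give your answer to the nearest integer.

N(t) = N₀·e^(rt) = 164600 × e^(1.18×5.3) = 164600 × e^6.254.
e^6.254 ≈ 520.09, so N ≈ 164600 × 520.09 = 8.560665×10^7.

85606654 cells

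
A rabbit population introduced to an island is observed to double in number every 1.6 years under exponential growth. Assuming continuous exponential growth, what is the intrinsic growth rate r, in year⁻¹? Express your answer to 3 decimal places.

0.433 per year

r = ln(2)/t_d = 0.6931/1.6 = 0.43322.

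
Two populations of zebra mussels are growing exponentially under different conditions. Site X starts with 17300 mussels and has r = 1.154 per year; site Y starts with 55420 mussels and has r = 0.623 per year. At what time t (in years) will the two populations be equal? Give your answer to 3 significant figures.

Set 17300·e^(1.154t) = 55420·e^(0.623t).
e^((1.154 − 0.623)t) = 55420/17300 → e^(0.531·t) = 3.2035.
0.531·t = ln(3.2035) = 1.1642, so t = 1.1642/0.531 = 2.1925.

2.19 years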